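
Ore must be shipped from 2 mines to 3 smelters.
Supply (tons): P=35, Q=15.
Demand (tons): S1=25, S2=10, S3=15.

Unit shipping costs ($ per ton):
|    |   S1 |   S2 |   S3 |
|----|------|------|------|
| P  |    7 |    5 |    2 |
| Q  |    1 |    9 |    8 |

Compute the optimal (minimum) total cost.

An optimal shipping plan:
  P→S1: 10 tons
  P→S2: 10 tons
  P→S3: 15 tons
  Q→S1: 15 tons
Total cost = $165.

165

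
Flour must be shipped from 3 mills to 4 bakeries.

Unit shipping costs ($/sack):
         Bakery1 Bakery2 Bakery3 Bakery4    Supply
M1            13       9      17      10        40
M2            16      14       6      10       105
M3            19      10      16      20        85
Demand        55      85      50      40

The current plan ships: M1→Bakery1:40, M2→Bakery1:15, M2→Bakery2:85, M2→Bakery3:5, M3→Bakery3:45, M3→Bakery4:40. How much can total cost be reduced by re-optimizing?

1190

Current plan cost = 40·13 + 15·16 + 85·14 + 5·6 + 45·16 + 40·20 = $3500.
Optimal plan:
  M1->Bakery1: 40 × $13 = $520
  M2->Bakery1: 15 × $16 = $240
  M2->Bakery3: 50 × $6 = $300
  M2->Bakery4: 40 × $10 = $400
  M3->Bakery2: 85 × $10 = $850
Optimal cost = $2310.
Saving = 3500 − 2310 = $1190.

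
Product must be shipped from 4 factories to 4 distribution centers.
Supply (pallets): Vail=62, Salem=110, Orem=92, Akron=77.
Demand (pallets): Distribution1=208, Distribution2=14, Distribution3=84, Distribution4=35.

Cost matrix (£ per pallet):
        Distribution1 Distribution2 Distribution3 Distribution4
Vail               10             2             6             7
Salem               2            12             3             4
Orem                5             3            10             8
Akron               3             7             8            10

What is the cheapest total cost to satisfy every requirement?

1333

Optimal allocation:
  Vail–Distribution2: 14 × £2 = £28
  Vail–Distribution3: 48 × £6 = £288
  Salem–Distribution1: 39 × £2 = £78
  Salem–Distribution3: 36 × £3 = £108
  Salem–Distribution4: 35 × £4 = £140
  Orem–Distribution1: 92 × £5 = £460
  Akron–Distribution1: 77 × £3 = £231
Total = 28 + 288 + 78 + 108 + 140 + 460 + 231 = £1333.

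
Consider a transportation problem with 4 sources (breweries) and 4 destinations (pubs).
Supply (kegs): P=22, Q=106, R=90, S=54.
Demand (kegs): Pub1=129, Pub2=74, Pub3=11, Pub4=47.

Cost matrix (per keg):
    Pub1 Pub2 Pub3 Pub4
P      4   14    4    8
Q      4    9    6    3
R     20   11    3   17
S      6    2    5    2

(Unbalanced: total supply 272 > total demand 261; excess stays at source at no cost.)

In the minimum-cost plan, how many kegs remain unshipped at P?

An optimal plan:
  P→Pub1: 22 × 4 = 88
  Q→Pub1: 106 × 4 = 424
  R→Pub2: 68 × 11 = 748
  R→Pub3: 11 × 3 = 33
  S→Pub1: 1 × 6 = 6
  S→Pub2: 6 × 2 = 12
  S→Pub4: 47 × 2 = 94
Total cost = 1405.
P ships 22 of its 22, leaving 0.

0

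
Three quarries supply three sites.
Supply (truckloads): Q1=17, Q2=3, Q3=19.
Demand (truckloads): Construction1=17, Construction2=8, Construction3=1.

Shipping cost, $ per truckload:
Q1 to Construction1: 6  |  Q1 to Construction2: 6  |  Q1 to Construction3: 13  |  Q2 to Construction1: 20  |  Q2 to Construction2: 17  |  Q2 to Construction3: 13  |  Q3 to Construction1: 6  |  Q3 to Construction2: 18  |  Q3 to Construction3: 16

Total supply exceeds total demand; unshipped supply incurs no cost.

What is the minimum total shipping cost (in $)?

163

An optimal shipping plan:
  Q1 to Construction2: 8 × $6 = $48
  Q2 to Construction3: 1 × $13 = $13
  Q3 to Construction1: 17 × $6 = $102
Total = 48 + 13 + 102 = $163.
(Supply check: Q1 ships 8; Q2 ships 1; Q3 ships 17.)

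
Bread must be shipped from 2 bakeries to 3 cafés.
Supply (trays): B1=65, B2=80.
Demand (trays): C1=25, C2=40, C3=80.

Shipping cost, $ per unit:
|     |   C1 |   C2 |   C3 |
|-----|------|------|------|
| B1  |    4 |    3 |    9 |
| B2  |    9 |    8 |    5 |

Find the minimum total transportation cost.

620

One minimum-cost allocation:
  B1 to C1: 25 × $4 = $100
  B1 to C2: 40 × $3 = $120
  B2 to C3: 80 × $5 = $400
Total = 100 + 120 + 400 = $620.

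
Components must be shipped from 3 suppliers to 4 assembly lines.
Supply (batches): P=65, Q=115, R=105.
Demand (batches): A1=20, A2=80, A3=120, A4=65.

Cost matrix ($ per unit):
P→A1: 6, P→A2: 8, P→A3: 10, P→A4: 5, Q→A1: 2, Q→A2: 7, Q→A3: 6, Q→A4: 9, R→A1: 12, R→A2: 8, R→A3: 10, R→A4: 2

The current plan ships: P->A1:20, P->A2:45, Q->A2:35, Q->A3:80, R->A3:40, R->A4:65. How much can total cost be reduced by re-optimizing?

105

Current plan cost = 20·6 + 45·8 + 35·7 + 80·6 + 40·10 + 65·2 = $1735.
Optimal plan:
  P to A2: 65 × $8 = $520
  Q to A1: 20 × $2 = $40
  Q to A3: 95 × $6 = $570
  R to A2: 15 × $8 = $120
  R to A3: 25 × $10 = $250
  R to A4: 65 × $2 = $130
Optimal cost = $1630.
Saving = 1735 − 1630 = $105.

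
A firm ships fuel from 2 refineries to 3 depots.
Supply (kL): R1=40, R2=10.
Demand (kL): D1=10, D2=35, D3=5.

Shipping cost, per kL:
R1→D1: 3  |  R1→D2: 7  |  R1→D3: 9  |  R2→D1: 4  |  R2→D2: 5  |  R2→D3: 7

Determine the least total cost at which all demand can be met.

An optimal shipping plan:
  R1→D1: 10 × 3 = 30
  R1→D2: 30 × 7 = 210
  R2→D2: 5 × 5 = 25
  R2→D3: 5 × 7 = 35
Total = 30 + 210 + 25 + 35 = 300.
(Supply check: R1 ships 40; R2 ships 10.)

300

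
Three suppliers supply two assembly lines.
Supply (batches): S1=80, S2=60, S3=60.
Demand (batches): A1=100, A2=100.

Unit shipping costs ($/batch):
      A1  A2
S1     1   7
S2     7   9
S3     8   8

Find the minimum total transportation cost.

An optimal shipping plan:
  S1 to A1: 80 × $1 = $80
  S2 to A1: 20 × $7 = $140
  S2 to A2: 40 × $9 = $360
  S3 to A2: 60 × $8 = $480
Total = 80 + 140 + 360 + 480 = $1060.

1060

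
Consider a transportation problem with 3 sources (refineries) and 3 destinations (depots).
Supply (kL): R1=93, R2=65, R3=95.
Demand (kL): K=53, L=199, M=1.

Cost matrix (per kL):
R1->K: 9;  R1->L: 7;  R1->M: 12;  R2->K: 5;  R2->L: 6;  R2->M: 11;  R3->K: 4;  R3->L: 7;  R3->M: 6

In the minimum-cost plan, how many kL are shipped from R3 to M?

1

Optimal shipments:
  R1 to L: 93 × 7 = 651
  R2 to L: 65 × 6 = 390
  R3 to K: 53 × 4 = 212
  R3 to L: 41 × 7 = 287
  R3 to M: 1 × 6 = 6
Total cost = 1546.
So R3→M carries 1 kL.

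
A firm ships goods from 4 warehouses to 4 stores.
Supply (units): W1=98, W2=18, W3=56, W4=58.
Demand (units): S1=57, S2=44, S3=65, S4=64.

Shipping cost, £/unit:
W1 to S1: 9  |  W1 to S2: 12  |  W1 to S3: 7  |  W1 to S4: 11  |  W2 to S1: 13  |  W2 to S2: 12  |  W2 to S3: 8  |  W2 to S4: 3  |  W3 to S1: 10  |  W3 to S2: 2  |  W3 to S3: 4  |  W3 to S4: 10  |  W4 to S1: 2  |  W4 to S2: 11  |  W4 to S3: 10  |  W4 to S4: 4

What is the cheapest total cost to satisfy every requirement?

1174

A cheapest plan:
  W1->S1: 45 × £9 = £405
  W1->S3: 53 × £7 = £371
  W2->S4: 18 × £3 = £54
  W3->S2: 44 × £2 = £88
  W3->S3: 12 × £4 = £48
  W4->S1: 12 × £2 = £24
  W4->S4: 46 × £4 = £184
Total = 405 + 371 + 54 + 88 + 48 + 24 + 184 = £1174.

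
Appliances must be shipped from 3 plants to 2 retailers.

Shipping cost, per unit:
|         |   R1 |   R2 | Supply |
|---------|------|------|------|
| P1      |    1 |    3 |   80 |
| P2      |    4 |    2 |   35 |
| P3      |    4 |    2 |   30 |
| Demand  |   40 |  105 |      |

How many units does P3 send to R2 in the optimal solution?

The minimum-cost plan:
  P1–R1: 40 × 1 = 40
  P1–R2: 40 × 3 = 120
  P2–R2: 35 × 2 = 70
  P3–R2: 30 × 2 = 60
Total cost = 290.
So P3→R2 carries 30 units.

30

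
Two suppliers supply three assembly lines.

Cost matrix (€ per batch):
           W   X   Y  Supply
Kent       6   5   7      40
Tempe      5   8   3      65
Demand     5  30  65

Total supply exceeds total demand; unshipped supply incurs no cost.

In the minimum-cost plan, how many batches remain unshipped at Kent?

An optimal plan:
  Kent–W: 5 × €6 = €30
  Kent–X: 30 × €5 = €150
  Tempe–Y: 65 × €3 = €195
Total cost = €375.
Kent ships 35 of its 40, leaving 5.

5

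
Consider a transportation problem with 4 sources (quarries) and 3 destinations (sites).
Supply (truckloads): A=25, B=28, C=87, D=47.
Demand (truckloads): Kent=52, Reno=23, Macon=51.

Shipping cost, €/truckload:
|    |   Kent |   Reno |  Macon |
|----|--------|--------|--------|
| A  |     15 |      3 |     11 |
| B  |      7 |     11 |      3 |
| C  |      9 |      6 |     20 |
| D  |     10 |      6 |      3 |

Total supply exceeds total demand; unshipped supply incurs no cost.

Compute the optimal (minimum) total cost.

A cheapest plan:
  A→Reno: 23 truckloads
  B→Kent: 24 truckloads
  B→Macon: 4 truckloads
  C→Kent: 28 truckloads
  D→Macon: 47 truckloads
Total cost = €642.

642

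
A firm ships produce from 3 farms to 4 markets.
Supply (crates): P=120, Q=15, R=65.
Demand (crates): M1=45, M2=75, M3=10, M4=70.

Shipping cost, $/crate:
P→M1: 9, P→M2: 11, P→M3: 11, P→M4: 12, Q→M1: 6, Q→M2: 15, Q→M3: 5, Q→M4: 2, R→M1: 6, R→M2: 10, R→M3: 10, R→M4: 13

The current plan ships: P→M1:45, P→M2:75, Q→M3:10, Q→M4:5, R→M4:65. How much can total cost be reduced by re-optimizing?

Current plan cost = 45·9 + 75·11 + 10·5 + 5·2 + 65·13 = $2135.
Optimal plan:
  P→M2: 65 × $11 = $715
  P→M4: 55 × $12 = $660
  Q→M4: 15 × $2 = $30
  R→M1: 45 × $6 = $270
  R→M2: 10 × $10 = $100
  R→M3: 10 × $10 = $100
Optimal cost = $1875.
Saving = 2135 − 1875 = $260.

260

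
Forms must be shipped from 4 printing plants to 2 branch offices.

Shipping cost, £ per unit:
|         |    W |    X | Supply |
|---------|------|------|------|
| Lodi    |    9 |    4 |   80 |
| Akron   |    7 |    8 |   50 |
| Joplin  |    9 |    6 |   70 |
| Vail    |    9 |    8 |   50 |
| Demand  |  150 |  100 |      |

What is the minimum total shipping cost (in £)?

1690

Optimal allocation:
  Lodi->X: 80 × £4 = £320
  Akron->W: 50 × £7 = £350
  Joplin->W: 50 × £9 = £450
  Joplin->X: 20 × £6 = £120
  Vail->W: 50 × £9 = £450
Total = 320 + 350 + 450 + 120 + 450 = £1690.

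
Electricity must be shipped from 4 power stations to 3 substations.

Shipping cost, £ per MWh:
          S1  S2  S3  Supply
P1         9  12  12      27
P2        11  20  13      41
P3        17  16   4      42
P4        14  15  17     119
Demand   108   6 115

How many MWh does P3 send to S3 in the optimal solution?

42

The minimum-cost plan:
  P1->S3: 27 × £12 = £324
  P2->S3: 41 × £13 = £533
  P3->S3: 42 × £4 = £168
  P4->S1: 108 × £14 = £1512
  P4->S2: 6 × £15 = £90
  P4->S3: 5 × £17 = £85
Total cost = £2712.
So P3→S3 carries 42 MWh.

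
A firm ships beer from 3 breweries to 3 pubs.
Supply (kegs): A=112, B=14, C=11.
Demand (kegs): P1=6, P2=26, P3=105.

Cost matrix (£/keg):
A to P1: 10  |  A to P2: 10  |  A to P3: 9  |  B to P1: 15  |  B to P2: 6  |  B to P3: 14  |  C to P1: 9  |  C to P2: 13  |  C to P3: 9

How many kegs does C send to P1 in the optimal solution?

Solving gives:
  A to P2: 12 × £10 = £120
  A to P3: 100 × £9 = £900
  B to P2: 14 × £6 = £84
  C to P1: 6 × £9 = £54
  C to P3: 5 × £9 = £45
Total cost = £1203.
So C→P1 carries 6 kegs.

6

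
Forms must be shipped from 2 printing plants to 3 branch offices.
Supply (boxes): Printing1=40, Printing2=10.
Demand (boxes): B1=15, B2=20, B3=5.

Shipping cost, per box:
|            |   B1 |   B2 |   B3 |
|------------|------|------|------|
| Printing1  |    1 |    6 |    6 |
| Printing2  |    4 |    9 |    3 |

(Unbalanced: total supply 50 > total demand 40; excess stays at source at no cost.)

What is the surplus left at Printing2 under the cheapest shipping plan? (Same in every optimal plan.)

5

Minimum-cost shipments:
  Printing1–B1: 15 × 1 = 15
  Printing1–B2: 20 × 6 = 120
  Printing2–B3: 5 × 3 = 15
Total cost = 150.
Printing2 ships 5 of its 10, leaving 5.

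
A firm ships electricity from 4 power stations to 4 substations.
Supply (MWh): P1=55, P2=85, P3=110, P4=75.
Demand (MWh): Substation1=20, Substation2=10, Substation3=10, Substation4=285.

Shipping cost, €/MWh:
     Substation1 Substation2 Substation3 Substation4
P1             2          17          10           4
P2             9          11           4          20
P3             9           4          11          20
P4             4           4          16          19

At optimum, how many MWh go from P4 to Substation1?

20

Optimal shipments:
  P1 to Substation4: 55 MWh
  P2 to Substation3: 10 MWh
  P2 to Substation4: 75 MWh
  P3 to Substation2: 10 MWh
  P3 to Substation4: 100 MWh
  P4 to Substation1: 20 MWh
  P4 to Substation4: 55 MWh
Total cost = €4925.
So P4→Substation1 carries 20 MWh.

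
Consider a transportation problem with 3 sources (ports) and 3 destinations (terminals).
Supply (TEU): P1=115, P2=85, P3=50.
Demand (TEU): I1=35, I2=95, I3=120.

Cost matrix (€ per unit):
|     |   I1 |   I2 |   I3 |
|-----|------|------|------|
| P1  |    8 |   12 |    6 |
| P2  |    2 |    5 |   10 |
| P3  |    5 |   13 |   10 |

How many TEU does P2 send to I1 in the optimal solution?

0

Optimal shipments:
  P1→I3: 115 × €6 = €690
  P2→I2: 85 × €5 = €425
  P3→I1: 35 × €5 = €175
  P3→I2: 10 × €13 = €130
  P3→I3: 5 × €10 = €50
Total cost = €1470.
The route P2→I1 is not used.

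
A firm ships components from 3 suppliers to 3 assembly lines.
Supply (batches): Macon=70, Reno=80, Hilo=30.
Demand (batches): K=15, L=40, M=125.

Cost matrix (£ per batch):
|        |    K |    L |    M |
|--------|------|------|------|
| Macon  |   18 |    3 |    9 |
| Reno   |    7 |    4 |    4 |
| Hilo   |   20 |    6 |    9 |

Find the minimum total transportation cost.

1025

An optimal shipping plan:
  Macon–L: 40 × £3 = £120
  Macon–M: 30 × £9 = £270
  Reno–K: 15 × £7 = £105
  Reno–M: 65 × £4 = £260
  Hilo–M: 30 × £9 = £270
Total = 120 + 270 + 105 + 260 + 270 = £1025.
(Supply check: Macon ships 70; Reno ships 80; Hilo ships 30.)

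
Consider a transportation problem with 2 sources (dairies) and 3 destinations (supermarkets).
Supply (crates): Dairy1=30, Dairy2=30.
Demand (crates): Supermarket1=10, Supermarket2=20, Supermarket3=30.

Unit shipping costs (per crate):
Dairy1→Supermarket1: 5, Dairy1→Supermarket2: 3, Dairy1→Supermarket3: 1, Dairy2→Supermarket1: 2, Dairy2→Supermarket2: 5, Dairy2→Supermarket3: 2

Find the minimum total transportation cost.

130

An optimal shipping plan:
  Dairy1–Supermarket2: 20 × 3 = 60
  Dairy1–Supermarket3: 10 × 1 = 10
  Dairy2–Supermarket1: 10 × 2 = 20
  Dairy2–Supermarket3: 20 × 2 = 40
Total = 60 + 10 + 20 + 40 = 130.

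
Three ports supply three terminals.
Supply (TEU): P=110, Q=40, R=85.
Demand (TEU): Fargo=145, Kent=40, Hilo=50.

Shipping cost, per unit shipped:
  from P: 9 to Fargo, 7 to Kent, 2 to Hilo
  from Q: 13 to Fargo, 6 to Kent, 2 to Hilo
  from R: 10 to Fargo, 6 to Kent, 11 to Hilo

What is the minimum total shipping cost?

A cheapest plan:
  P to Fargo: 100 × 9 = 900
  P to Hilo: 10 × 2 = 20
  Q to Hilo: 40 × 2 = 80
  R to Fargo: 45 × 10 = 450
  R to Kent: 40 × 6 = 240
Total = 900 + 20 + 80 + 450 + 240 = 1690.
(Supply check: P ships 110; Q ships 40; R ships 85.)

1690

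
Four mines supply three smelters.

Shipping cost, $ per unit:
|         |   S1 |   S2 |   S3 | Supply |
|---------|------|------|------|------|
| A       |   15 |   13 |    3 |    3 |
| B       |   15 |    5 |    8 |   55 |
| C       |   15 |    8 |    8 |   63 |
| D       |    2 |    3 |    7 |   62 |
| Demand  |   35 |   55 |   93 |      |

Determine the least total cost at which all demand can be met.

Optimal allocation:
  A–S3: 3 tons
  B–S2: 28 tons
  B–S3: 27 tons
  C–S3: 63 tons
  D–S1: 35 tons
  D–S2: 27 tons
Total cost = $1020.

1020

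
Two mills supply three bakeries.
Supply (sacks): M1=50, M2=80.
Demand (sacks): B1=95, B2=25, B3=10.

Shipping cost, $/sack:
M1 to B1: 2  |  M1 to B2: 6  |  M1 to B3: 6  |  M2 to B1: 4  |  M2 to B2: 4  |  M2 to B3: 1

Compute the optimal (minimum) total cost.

A cheapest plan:
  M1→B1: 50 × $2 = $100
  M2→B1: 45 × $4 = $180
  M2→B2: 25 × $4 = $100
  M2→B3: 10 × $1 = $10
Total = 100 + 180 + 100 + 10 = $390.
(Supply check: M1 ships 50; M2 ships 80.)

390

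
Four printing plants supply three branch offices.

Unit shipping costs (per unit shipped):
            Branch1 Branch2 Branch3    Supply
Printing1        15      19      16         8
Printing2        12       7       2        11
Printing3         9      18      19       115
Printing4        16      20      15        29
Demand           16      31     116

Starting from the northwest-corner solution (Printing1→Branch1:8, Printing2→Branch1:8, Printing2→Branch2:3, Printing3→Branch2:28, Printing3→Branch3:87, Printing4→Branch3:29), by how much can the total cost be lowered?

250

Current plan cost = 8·15 + 8·12 + 3·7 + 28·18 + 87·19 + 29·15 = 2829.
Optimal plan:
  Printing1–Branch3: 8 × 16 = 128
  Printing2–Branch3: 11 × 2 = 22
  Printing3–Branch1: 16 × 9 = 144
  Printing3–Branch2: 31 × 18 = 558
  Printing3–Branch3: 68 × 19 = 1292
  Printing4–Branch3: 29 × 15 = 435
Optimal cost = 2579.
Saving = 2829 − 2579 = 250.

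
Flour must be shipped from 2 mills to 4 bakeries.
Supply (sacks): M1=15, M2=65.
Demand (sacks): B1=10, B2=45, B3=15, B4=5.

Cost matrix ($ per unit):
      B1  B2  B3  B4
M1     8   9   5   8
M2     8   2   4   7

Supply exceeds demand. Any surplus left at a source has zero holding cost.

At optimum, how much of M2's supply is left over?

0

An optimal plan:
  M1->B1: 10 × $8 = $80
  M2->B2: 45 × $2 = $90
  M2->B3: 15 × $4 = $60
  M2->B4: 5 × $7 = $35
Total cost = $265.
M2 ships 65 of its 65, leaving 0.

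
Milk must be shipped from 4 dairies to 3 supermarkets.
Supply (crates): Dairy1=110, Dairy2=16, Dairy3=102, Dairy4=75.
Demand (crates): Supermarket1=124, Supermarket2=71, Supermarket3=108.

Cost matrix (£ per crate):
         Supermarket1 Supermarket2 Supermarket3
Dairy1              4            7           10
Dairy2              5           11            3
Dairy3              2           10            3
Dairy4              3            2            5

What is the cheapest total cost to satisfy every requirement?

938

A cheapest plan:
  Dairy1–Supermarket1: 110 × £4 = £440
  Dairy2–Supermarket3: 16 × £3 = £48
  Dairy3–Supermarket1: 10 × £2 = £20
  Dairy3–Supermarket3: 92 × £3 = £276
  Dairy4–Supermarket1: 4 × £3 = £12
  Dairy4–Supermarket2: 71 × £2 = £142
Total = 440 + 48 + 20 + 276 + 12 + 142 = £938.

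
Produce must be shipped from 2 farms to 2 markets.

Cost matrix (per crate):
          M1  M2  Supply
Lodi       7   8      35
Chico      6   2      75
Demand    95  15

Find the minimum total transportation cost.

Optimal allocation:
  Lodi→M1: 35 crates
  Chico→M1: 60 crates
  Chico→M2: 15 crates
Total cost = 635.

635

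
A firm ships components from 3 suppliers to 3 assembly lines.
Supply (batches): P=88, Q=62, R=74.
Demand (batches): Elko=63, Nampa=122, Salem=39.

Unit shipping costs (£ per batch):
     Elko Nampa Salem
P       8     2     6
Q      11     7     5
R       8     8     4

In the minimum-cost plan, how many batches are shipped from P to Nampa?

Solving gives:
  P to Nampa: 88 × £2 = £176
  Q to Nampa: 34 × £7 = £238
  Q to Salem: 28 × £5 = £140
  R to Elko: 63 × £8 = £504
  R to Salem: 11 × £4 = £44
Total cost = £1102.
So P→Nampa carries 88 batches.

88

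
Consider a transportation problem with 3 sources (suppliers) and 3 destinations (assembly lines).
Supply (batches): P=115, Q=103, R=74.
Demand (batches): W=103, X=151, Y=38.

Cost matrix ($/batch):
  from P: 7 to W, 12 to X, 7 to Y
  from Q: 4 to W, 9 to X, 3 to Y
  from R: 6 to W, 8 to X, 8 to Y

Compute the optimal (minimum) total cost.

Optimal allocation:
  P–W: 38 batches
  P–X: 77 batches
  Q–W: 65 batches
  Q–Y: 38 batches
  R–X: 74 batches
Total cost = $2156.

2156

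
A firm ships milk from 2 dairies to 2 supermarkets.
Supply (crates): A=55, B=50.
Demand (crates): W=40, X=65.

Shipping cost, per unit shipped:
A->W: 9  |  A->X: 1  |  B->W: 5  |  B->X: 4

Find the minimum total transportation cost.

Optimal allocation:
  A->X: 55 × 1 = 55
  B->W: 40 × 5 = 200
  B->X: 10 × 4 = 40
Total = 55 + 200 + 40 = 295.

295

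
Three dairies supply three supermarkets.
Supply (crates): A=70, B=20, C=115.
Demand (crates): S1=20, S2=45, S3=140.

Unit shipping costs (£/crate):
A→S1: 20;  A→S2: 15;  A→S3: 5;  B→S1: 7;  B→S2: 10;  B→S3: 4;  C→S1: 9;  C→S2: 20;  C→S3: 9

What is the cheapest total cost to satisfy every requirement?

An optimal shipping plan:
  A→S2: 25 × £15 = £375
  A→S3: 45 × £5 = £225
  B→S2: 20 × £10 = £200
  C→S1: 20 × £9 = £180
  C→S3: 95 × £9 = £855
Total = 375 + 225 + 200 + 180 + 855 = £1835.

1835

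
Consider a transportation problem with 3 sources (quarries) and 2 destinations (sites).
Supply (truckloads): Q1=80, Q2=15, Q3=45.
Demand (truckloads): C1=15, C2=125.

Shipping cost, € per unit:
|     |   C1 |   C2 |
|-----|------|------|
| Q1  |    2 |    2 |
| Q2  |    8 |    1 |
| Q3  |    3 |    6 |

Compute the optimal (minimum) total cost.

400

A cheapest plan:
  Q1→C2: 80 truckloads
  Q2→C2: 15 truckloads
  Q3→C1: 15 truckloads
  Q3→C2: 30 truckloads
Total cost = €400.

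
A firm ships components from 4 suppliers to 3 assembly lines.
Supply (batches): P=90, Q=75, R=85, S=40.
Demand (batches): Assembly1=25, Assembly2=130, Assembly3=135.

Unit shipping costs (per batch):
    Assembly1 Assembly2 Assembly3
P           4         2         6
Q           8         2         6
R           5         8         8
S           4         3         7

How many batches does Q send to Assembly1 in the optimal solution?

0

Solving gives:
  P to Assembly2: 90 × 2 = 180
  Q to Assembly3: 75 × 6 = 450
  R to Assembly1: 25 × 5 = 125
  R to Assembly3: 60 × 8 = 480
  S to Assembly2: 40 × 3 = 120
Total cost = 1355.
The route Q→Assembly1 is not used.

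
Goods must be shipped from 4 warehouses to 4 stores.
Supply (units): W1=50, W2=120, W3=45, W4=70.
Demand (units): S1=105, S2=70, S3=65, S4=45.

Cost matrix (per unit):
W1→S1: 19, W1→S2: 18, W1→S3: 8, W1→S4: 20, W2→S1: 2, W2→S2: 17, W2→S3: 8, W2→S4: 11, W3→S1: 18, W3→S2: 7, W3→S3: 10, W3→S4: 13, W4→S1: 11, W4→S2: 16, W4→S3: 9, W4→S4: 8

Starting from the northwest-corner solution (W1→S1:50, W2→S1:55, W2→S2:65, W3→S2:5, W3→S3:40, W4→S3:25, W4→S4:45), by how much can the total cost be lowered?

Current plan cost = 50·19 + 55·2 + 65·17 + 5·7 + 40·10 + 25·9 + 45·8 = 3185.
Optimal plan:
  W1–S3: 50 units
  W2–S1: 105 units
  W2–S3: 15 units
  W3–S2: 45 units
  W4–S2: 25 units
  W4–S4: 45 units
Optimal cost = 1805.
Saving = 3185 − 1805 = 1380.

1380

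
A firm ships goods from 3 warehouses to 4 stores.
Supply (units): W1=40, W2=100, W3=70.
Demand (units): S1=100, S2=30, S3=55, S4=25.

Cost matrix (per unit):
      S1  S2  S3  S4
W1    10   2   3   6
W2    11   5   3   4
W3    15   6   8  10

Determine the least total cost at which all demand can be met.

A cheapest plan:
  W1→S1: 40 × 10 = 400
  W2→S1: 20 × 11 = 220
  W2→S3: 55 × 3 = 165
  W2→S4: 25 × 4 = 100
  W3→S1: 40 × 15 = 600
  W3→S2: 30 × 6 = 180
Total = 400 + 220 + 165 + 100 + 600 + 180 = 1665.

1665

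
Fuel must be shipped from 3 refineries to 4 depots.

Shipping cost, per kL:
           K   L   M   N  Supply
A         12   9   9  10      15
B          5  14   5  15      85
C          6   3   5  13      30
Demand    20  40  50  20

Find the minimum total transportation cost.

Optimal allocation:
  A→L: 10 kL
  A→N: 5 kL
  B→K: 20 kL
  B→M: 50 kL
  B→N: 15 kL
  C→L: 30 kL
Total cost = 805.

805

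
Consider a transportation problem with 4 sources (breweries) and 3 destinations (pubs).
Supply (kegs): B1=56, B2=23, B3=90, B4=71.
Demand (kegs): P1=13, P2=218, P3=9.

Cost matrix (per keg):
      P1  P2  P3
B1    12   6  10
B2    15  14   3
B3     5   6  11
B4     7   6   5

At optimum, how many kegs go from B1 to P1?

0

Optimal shipments:
  B1 to P2: 56 × 6 = 336
  B2 to P2: 14 × 14 = 196
  B2 to P3: 9 × 3 = 27
  B3 to P1: 13 × 5 = 65
  B3 to P2: 77 × 6 = 462
  B4 to P2: 71 × 6 = 426
Total cost = 1512.
The route B1→P1 is not used.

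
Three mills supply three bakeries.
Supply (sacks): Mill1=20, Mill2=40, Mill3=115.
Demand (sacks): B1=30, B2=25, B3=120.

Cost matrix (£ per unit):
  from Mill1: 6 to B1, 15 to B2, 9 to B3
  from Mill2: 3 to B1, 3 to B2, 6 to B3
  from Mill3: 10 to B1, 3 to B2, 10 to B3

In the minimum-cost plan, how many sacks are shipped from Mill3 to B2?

25

The minimum-cost plan:
  Mill1–B3: 20 sacks
  Mill2–B1: 30 sacks
  Mill2–B3: 10 sacks
  Mill3–B2: 25 sacks
  Mill3–B3: 90 sacks
Total cost = £1305.
So Mill3→B2 carries 25 sacks.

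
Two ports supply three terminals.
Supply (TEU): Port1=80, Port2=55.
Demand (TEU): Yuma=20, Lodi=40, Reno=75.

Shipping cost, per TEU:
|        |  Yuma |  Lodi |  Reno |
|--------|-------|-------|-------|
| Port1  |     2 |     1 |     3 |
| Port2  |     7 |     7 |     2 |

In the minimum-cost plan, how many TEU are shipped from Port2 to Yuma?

Optimal shipments:
  Port1 to Yuma: 20 × 2 = 40
  Port1 to Lodi: 40 × 1 = 40
  Port1 to Reno: 20 × 3 = 60
  Port2 to Reno: 55 × 2 = 110
Total cost = 250.
The route Port2→Yuma is not used.

0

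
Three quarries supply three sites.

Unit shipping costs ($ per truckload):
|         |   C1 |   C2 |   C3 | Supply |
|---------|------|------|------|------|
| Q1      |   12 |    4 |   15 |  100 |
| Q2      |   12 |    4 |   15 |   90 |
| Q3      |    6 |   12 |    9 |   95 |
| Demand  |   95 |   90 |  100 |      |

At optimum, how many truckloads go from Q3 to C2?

0

The minimum-cost plan:
  Q1–C3: 100 truckloads
  Q2–C2: 90 truckloads
  Q3–C1: 95 truckloads
Total cost = $2430.
The route Q3→C2 is not used.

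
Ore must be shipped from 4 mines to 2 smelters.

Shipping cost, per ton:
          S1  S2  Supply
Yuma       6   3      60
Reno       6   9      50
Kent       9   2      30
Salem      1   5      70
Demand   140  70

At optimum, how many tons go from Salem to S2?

0

Solving gives:
  Yuma–S1: 20 × 6 = 120
  Yuma–S2: 40 × 3 = 120
  Reno–S1: 50 × 6 = 300
  Kent–S2: 30 × 2 = 60
  Salem–S1: 70 × 1 = 70
Total cost = 670.
The route Salem→S2 is not used.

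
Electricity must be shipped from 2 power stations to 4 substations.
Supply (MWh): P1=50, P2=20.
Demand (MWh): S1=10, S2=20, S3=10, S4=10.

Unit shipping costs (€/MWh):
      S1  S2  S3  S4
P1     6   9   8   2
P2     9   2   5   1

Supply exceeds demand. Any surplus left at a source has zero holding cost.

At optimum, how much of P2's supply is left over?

Minimum-cost shipments:
  P1→S1: 10 × €6 = €60
  P1→S3: 10 × €8 = €80
  P1→S4: 10 × €2 = €20
  P2→S2: 20 × €2 = €40
Total cost = €200.
P2 ships 20 of its 20, leaving 0.

0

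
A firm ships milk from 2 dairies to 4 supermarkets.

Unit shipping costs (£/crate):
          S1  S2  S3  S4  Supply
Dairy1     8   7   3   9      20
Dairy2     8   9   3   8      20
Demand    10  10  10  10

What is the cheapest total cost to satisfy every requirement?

A cheapest plan:
  Dairy1→S1: 10 × £8 = £80
  Dairy1→S2: 10 × £7 = £70
  Dairy2→S3: 10 × £3 = £30
  Dairy2→S4: 10 × £8 = £80
Total = 80 + 70 + 30 + 80 = £260.

260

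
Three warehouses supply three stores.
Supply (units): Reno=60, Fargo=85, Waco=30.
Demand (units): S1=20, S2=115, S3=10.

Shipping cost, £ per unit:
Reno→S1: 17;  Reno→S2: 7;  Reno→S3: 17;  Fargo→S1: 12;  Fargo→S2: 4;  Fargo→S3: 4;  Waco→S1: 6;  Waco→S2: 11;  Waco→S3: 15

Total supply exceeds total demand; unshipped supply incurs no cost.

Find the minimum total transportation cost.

One minimum-cost allocation:
  Reno->S2: 40 units
  Fargo->S2: 75 units
  Fargo->S3: 10 units
  Waco->S1: 20 units
Total cost = £740.
(Supply check: Reno ships 40; Fargo ships 85; Waco ships 20.)

740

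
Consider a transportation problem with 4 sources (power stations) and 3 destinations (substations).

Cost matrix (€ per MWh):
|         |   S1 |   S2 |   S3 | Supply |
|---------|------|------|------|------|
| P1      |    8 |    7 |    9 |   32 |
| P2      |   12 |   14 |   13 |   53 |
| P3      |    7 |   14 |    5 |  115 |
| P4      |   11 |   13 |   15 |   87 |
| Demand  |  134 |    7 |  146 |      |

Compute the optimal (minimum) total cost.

2448

An optimal shipping plan:
  P1→S2: 7 × €7 = €49
  P1→S3: 25 × €9 = €225
  P2→S1: 47 × €12 = €564
  P2→S3: 6 × €13 = €78
  P3→S3: 115 × €5 = €575
  P4→S1: 87 × €11 = €957
Total = 49 + 225 + 564 + 78 + 575 + 957 = €2448.
(Supply check: P1 ships 32; P2 ships 53; P3 ships 115; P4 ships 87.)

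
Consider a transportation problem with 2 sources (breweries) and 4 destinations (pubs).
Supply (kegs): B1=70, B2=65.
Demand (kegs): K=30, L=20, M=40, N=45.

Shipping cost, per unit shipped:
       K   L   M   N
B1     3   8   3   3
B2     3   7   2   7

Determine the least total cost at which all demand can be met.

Optimal allocation:
  B1–K: 25 × 3 = 75
  B1–N: 45 × 3 = 135
  B2–K: 5 × 3 = 15
  B2–L: 20 × 7 = 140
  B2–M: 40 × 2 = 80
Total = 75 + 135 + 15 + 140 + 80 = 445.
(Supply check: B1 ships 70; B2 ships 65.)

445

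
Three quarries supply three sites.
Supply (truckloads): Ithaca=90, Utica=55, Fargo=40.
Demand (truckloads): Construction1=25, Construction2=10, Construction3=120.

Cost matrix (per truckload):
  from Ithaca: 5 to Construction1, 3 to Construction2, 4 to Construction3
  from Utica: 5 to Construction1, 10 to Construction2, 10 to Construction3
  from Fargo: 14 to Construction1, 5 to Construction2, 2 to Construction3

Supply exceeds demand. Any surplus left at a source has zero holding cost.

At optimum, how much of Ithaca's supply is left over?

An optimal plan:
  Ithaca to Construction2: 10 truckloads
  Ithaca to Construction3: 80 truckloads
  Utica to Construction1: 25 truckloads
  Fargo to Construction3: 40 truckloads
Total cost = 555.
Ithaca ships 90 of its 90, leaving 0.

0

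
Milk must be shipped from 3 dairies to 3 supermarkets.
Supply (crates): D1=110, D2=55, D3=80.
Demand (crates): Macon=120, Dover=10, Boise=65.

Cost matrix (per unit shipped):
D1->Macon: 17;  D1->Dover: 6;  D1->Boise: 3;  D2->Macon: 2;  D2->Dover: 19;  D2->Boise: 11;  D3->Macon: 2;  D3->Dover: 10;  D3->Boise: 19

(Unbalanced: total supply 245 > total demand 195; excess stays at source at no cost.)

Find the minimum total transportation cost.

495

A cheapest plan:
  D1→Dover: 10 crates
  D1→Boise: 65 crates
  D2→Macon: 55 crates
  D3→Macon: 65 crates
Total cost = 495.
(Supply check: D1 ships 75; D2 ships 55; D3 ships 65.)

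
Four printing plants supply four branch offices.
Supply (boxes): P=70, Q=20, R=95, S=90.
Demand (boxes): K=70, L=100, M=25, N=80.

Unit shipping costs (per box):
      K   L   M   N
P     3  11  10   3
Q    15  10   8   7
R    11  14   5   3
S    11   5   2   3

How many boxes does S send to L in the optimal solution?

The minimum-cost plan:
  P to K: 70 × 3 = 210
  Q to L: 20 × 10 = 200
  R to M: 15 × 5 = 75
  R to N: 80 × 3 = 240
  S to L: 80 × 5 = 400
  S to M: 10 × 2 = 20
Total cost = 1145.
So S→L carries 80 boxes.

80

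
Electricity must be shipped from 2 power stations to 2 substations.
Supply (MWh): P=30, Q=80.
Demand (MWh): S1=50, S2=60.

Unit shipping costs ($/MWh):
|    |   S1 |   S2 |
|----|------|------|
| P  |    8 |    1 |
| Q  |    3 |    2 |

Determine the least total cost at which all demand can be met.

240

Optimal allocation:
  P→S2: 30 × $1 = $30
  Q→S1: 50 × $3 = $150
  Q→S2: 30 × $2 = $60
Total = 30 + 150 + 60 = $240.
(Supply check: P ships 30; Q ships 80.)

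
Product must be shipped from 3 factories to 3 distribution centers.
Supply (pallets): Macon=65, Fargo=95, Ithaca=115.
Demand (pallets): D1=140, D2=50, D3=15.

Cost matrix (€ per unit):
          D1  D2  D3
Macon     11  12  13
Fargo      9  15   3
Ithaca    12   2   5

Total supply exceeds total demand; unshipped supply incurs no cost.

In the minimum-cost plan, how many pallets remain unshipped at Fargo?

Minimum-cost shipments:
  Macon→D1: 45 × €11 = €495
  Fargo→D1: 95 × €9 = €855
  Ithaca→D2: 50 × €2 = €100
  Ithaca→D3: 15 × €5 = €75
Total cost = €1525.
Fargo ships 95 of its 95, leaving 0.

0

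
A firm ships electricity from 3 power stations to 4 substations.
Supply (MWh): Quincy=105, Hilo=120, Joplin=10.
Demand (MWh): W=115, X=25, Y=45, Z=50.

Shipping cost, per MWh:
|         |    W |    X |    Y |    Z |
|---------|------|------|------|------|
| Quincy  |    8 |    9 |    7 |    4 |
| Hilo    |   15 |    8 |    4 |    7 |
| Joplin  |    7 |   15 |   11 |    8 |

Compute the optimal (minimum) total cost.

An optimal shipping plan:
  Quincy to W: 105 × 8 = 840
  Hilo to X: 25 × 8 = 200
  Hilo to Y: 45 × 4 = 180
  Hilo to Z: 50 × 7 = 350
  Joplin to W: 10 × 7 = 70
Total = 840 + 200 + 180 + 350 + 70 = 1640.

1640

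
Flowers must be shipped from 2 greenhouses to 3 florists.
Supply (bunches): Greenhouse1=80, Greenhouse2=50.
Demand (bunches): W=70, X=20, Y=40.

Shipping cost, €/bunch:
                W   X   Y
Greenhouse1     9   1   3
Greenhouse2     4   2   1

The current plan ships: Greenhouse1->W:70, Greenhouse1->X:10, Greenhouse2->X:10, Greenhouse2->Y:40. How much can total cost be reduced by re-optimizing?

Current plan cost = 70·9 + 10·1 + 10·2 + 40·1 = €700.
Optimal plan:
  Greenhouse1→W: 20 × €9 = €180
  Greenhouse1→X: 20 × €1 = €20
  Greenhouse1→Y: 40 × €3 = €120
  Greenhouse2→W: 50 × €4 = €200
Optimal cost = €520.
Saving = 700 − 520 = €180.

180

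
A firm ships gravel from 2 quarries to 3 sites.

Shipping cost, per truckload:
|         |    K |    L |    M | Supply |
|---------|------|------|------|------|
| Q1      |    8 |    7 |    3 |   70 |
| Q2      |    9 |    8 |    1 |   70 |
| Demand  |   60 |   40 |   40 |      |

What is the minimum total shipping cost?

830

Optimal allocation:
  Q1->K: 60 × 8 = 480
  Q1->L: 10 × 7 = 70
  Q2->L: 30 × 8 = 240
  Q2->M: 40 × 1 = 40
Total = 480 + 70 + 240 + 40 = 830.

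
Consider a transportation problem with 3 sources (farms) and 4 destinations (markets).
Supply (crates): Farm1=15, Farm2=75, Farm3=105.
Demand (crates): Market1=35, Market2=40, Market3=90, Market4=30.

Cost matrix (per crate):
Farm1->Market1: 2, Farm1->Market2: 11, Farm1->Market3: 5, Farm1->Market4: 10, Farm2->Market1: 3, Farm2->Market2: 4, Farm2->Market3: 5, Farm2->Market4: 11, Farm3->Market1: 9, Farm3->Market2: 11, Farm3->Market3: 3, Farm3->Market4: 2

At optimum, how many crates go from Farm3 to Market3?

Optimal shipments:
  Farm1–Market1: 15 × 2 = 30
  Farm2–Market1: 20 × 3 = 60
  Farm2–Market2: 40 × 4 = 160
  Farm2–Market3: 15 × 5 = 75
  Farm3–Market3: 75 × 3 = 225
  Farm3–Market4: 30 × 2 = 60
Total cost = 610.
So Farm3→Market3 carries 75 crates.

75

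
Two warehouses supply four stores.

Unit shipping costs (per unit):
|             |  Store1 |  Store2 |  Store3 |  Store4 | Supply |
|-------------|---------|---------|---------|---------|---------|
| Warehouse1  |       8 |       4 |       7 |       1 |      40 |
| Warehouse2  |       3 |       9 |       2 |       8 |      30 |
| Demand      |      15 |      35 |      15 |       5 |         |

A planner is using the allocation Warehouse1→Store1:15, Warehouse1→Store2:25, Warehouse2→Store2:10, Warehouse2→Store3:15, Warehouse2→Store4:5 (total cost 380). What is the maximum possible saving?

160

Current plan cost = 15·8 + 25·4 + 10·9 + 15·2 + 5·8 = 380.
Optimal plan:
  Warehouse1→Store2: 35 × 4 = 140
  Warehouse1→Store4: 5 × 1 = 5
  Warehouse2→Store1: 15 × 3 = 45
  Warehouse2→Store3: 15 × 2 = 30
Optimal cost = 220.
Saving = 380 − 220 = 160.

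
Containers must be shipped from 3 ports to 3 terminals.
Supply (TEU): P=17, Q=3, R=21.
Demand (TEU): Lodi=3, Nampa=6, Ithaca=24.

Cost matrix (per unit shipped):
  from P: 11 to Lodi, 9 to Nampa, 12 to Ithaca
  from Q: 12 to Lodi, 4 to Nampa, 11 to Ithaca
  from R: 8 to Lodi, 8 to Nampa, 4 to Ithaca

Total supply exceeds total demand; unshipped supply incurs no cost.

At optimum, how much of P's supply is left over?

An optimal plan:
  P→Lodi: 3 TEU
  P→Nampa: 3 TEU
  P→Ithaca: 3 TEU
  Q→Nampa: 3 TEU
  R→Ithaca: 21 TEU
Total cost = 192.
P ships 9 of its 17, leaving 8.

8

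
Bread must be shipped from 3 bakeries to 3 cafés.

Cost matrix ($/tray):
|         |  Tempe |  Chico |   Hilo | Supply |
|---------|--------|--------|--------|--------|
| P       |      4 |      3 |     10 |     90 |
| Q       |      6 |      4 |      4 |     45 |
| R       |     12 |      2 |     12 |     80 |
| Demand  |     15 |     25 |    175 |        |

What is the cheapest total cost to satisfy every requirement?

An optimal shipping plan:
  P->Tempe: 15 × $4 = $60
  P->Hilo: 75 × $10 = $750
  Q->Hilo: 45 × $4 = $180
  R->Chico: 25 × $2 = $50
  R->Hilo: 55 × $12 = $660
Total = 60 + 750 + 180 + 50 + 660 = $1700.

1700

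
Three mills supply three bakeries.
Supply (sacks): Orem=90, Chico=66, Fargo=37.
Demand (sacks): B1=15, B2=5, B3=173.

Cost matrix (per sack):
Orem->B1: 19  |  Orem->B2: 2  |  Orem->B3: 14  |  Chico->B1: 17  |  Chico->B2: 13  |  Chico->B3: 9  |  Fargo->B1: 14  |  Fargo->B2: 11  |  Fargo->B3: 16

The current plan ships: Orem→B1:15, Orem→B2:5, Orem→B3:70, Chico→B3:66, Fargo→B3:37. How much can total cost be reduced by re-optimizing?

105

Current plan cost = 15·19 + 5·2 + 70·14 + 66·9 + 37·16 = 2461.
Optimal plan:
  Orem to B2: 5 × 2 = 10
  Orem to B3: 85 × 14 = 1190
  Chico to B3: 66 × 9 = 594
  Fargo to B1: 15 × 14 = 210
  Fargo to B3: 22 × 16 = 352
Optimal cost = 2356.
Saving = 2461 − 2356 = 105.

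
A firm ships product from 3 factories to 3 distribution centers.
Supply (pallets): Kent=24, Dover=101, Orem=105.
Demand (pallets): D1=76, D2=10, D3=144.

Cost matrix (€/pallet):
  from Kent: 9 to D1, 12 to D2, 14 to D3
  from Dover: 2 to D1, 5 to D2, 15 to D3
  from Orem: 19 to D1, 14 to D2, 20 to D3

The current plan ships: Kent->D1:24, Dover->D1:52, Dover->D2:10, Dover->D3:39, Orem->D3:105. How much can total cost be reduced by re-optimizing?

192

Current plan cost = 24·9 + 52·2 + 10·5 + 39·15 + 105·20 = €3055.
Optimal plan:
  Kent–D3: 24 × €14 = €336
  Dover–D1: 76 × €2 = €152
  Dover–D2: 10 × €5 = €50
  Dover–D3: 15 × €15 = €225
  Orem–D3: 105 × €20 = €2100
Optimal cost = €2863.
Saving = 3055 − 2863 = €192.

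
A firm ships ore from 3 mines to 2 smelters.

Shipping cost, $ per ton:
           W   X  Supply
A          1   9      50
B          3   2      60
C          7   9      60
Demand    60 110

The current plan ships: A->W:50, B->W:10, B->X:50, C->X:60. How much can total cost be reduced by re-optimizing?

30

Current plan cost = 50·1 + 10·3 + 50·2 + 60·9 = $720.
Optimal plan:
  A to W: 50 × $1 = $50
  B to X: 60 × $2 = $120
  C to W: 10 × $7 = $70
  C to X: 50 × $9 = $450
Optimal cost = $690.
Saving = 720 − 690 = $30.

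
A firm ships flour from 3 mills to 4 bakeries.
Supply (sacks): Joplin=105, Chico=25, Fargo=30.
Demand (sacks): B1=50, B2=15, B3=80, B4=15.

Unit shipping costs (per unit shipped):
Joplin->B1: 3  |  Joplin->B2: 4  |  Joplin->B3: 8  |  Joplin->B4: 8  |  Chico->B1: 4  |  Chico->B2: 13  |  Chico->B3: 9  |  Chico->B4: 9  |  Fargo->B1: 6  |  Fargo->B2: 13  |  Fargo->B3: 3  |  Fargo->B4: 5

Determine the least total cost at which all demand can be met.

Optimal allocation:
  Joplin–B1: 25 × 3 = 75
  Joplin–B2: 15 × 4 = 60
  Joplin–B3: 50 × 8 = 400
  Joplin–B4: 15 × 8 = 120
  Chico–B1: 25 × 4 = 100
  Fargo–B3: 30 × 3 = 90
Total = 75 + 60 + 400 + 120 + 100 + 90 = 845.
(Supply check: Joplin ships 105; Chico ships 25; Fargo ships 30.)

845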